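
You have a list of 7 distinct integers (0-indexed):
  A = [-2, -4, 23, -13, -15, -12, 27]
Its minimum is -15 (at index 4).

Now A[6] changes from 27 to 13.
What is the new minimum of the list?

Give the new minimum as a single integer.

Old min = -15 (at index 4)
Change: A[6] 27 -> 13
Changed element was NOT the old min.
  New min = min(old_min, new_val) = min(-15, 13) = -15

Answer: -15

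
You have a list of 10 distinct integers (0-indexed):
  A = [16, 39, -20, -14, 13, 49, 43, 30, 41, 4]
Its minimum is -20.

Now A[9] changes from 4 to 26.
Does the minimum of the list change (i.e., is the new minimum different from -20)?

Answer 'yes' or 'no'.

Old min = -20
Change: A[9] 4 -> 26
Changed element was NOT the min; min changes only if 26 < -20.
New min = -20; changed? no

Answer: no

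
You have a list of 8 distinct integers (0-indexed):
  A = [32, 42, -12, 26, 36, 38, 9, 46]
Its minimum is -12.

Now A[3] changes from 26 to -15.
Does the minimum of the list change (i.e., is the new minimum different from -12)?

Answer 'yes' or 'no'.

Answer: yes

Derivation:
Old min = -12
Change: A[3] 26 -> -15
Changed element was NOT the min; min changes only if -15 < -12.
New min = -15; changed? yes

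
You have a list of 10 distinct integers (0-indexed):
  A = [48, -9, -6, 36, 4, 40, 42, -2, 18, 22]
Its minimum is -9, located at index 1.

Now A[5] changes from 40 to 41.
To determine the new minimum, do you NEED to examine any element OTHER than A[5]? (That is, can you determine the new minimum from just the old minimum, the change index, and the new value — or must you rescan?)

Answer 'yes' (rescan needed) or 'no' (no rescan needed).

Answer: no

Derivation:
Old min = -9 at index 1
Change at index 5: 40 -> 41
Index 5 was NOT the min. New min = min(-9, 41). No rescan of other elements needed.
Needs rescan: no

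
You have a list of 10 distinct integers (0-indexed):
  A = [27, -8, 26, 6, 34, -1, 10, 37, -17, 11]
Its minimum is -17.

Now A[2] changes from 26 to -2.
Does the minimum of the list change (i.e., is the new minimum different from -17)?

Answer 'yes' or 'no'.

Answer: no

Derivation:
Old min = -17
Change: A[2] 26 -> -2
Changed element was NOT the min; min changes only if -2 < -17.
New min = -17; changed? no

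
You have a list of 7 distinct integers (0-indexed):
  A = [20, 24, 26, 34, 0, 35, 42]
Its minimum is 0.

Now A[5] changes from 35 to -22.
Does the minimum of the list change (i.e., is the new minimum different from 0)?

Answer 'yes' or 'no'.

Old min = 0
Change: A[5] 35 -> -22
Changed element was NOT the min; min changes only if -22 < 0.
New min = -22; changed? yes

Answer: yes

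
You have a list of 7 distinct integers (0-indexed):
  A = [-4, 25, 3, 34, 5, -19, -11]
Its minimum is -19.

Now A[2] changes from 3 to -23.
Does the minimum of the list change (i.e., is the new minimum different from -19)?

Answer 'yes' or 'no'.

Answer: yes

Derivation:
Old min = -19
Change: A[2] 3 -> -23
Changed element was NOT the min; min changes only if -23 < -19.
New min = -23; changed? yes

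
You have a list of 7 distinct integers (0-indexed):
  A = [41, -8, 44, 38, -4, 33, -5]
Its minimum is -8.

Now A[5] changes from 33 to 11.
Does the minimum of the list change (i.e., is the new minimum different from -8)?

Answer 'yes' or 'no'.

Answer: no

Derivation:
Old min = -8
Change: A[5] 33 -> 11
Changed element was NOT the min; min changes only if 11 < -8.
New min = -8; changed? no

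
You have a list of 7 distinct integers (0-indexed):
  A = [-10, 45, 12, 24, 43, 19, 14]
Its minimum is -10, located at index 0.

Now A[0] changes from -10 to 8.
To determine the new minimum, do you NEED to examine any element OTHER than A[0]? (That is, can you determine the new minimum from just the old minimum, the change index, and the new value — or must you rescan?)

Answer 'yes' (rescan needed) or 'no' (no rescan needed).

Old min = -10 at index 0
Change at index 0: -10 -> 8
Index 0 WAS the min and new value 8 > old min -10. Must rescan other elements to find the new min.
Needs rescan: yes

Answer: yes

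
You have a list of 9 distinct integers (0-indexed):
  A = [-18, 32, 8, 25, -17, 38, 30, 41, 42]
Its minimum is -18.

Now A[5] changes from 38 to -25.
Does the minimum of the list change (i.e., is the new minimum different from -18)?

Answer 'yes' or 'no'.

Answer: yes

Derivation:
Old min = -18
Change: A[5] 38 -> -25
Changed element was NOT the min; min changes only if -25 < -18.
New min = -25; changed? yes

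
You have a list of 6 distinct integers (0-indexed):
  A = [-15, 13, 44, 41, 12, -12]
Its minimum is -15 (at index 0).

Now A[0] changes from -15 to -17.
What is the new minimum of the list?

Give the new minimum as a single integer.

Old min = -15 (at index 0)
Change: A[0] -15 -> -17
Changed element WAS the min. Need to check: is -17 still <= all others?
  Min of remaining elements: -12
  New min = min(-17, -12) = -17

Answer: -17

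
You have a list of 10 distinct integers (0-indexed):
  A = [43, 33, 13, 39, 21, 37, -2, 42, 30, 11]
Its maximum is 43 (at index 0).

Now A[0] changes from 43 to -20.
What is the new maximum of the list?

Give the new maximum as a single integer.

Answer: 42

Derivation:
Old max = 43 (at index 0)
Change: A[0] 43 -> -20
Changed element WAS the max -> may need rescan.
  Max of remaining elements: 42
  New max = max(-20, 42) = 42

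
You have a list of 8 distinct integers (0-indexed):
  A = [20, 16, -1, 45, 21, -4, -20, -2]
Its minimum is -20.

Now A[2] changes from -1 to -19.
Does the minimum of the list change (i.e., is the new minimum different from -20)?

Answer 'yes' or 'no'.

Old min = -20
Change: A[2] -1 -> -19
Changed element was NOT the min; min changes only if -19 < -20.
New min = -20; changed? no

Answer: no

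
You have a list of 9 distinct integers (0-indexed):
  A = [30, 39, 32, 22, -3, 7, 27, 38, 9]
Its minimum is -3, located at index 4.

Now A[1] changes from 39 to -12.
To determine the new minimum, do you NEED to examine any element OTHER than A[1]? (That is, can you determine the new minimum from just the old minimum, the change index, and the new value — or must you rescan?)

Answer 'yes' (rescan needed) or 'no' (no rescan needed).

Old min = -3 at index 4
Change at index 1: 39 -> -12
Index 1 was NOT the min. New min = min(-3, -12). No rescan of other elements needed.
Needs rescan: no

Answer: no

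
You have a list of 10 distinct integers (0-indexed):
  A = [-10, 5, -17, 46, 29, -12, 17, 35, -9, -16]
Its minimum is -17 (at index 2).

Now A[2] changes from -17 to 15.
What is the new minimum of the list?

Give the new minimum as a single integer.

Answer: -16

Derivation:
Old min = -17 (at index 2)
Change: A[2] -17 -> 15
Changed element WAS the min. Need to check: is 15 still <= all others?
  Min of remaining elements: -16
  New min = min(15, -16) = -16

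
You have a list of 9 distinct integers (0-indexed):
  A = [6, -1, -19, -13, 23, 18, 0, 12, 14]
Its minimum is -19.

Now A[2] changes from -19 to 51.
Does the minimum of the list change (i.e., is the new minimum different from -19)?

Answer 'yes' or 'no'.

Answer: yes

Derivation:
Old min = -19
Change: A[2] -19 -> 51
Changed element was the min; new min must be rechecked.
New min = -13; changed? yes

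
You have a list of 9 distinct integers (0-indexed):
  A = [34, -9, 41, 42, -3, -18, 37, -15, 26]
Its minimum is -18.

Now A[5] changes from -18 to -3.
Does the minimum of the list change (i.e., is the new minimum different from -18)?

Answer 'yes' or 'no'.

Old min = -18
Change: A[5] -18 -> -3
Changed element was the min; new min must be rechecked.
New min = -15; changed? yes

Answer: yes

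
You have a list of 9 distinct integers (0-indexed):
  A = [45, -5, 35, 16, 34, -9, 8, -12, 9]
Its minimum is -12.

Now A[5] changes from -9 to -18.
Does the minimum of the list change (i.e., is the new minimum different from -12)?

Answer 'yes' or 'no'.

Old min = -12
Change: A[5] -9 -> -18
Changed element was NOT the min; min changes only if -18 < -12.
New min = -18; changed? yes

Answer: yes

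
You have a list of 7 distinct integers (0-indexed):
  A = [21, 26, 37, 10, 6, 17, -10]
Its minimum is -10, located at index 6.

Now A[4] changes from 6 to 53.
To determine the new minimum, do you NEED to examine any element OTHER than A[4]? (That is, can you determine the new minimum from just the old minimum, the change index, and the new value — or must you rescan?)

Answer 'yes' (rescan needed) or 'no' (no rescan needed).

Old min = -10 at index 6
Change at index 4: 6 -> 53
Index 4 was NOT the min. New min = min(-10, 53). No rescan of other elements needed.
Needs rescan: no

Answer: no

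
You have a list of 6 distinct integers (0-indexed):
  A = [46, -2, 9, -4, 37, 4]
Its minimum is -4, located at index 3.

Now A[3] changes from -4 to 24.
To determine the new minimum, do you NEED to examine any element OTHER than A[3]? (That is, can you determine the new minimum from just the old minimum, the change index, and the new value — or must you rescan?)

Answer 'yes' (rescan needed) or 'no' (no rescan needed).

Old min = -4 at index 3
Change at index 3: -4 -> 24
Index 3 WAS the min and new value 24 > old min -4. Must rescan other elements to find the new min.
Needs rescan: yes

Answer: yes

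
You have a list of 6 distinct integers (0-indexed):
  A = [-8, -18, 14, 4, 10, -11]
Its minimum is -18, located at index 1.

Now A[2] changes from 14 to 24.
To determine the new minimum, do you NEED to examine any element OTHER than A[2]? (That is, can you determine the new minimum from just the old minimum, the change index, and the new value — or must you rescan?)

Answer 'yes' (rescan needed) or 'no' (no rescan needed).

Old min = -18 at index 1
Change at index 2: 14 -> 24
Index 2 was NOT the min. New min = min(-18, 24). No rescan of other elements needed.
Needs rescan: no

Answer: no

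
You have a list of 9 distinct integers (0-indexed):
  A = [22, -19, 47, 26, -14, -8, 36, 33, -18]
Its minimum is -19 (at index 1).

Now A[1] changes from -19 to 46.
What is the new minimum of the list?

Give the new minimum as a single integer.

Answer: -18

Derivation:
Old min = -19 (at index 1)
Change: A[1] -19 -> 46
Changed element WAS the min. Need to check: is 46 still <= all others?
  Min of remaining elements: -18
  New min = min(46, -18) = -18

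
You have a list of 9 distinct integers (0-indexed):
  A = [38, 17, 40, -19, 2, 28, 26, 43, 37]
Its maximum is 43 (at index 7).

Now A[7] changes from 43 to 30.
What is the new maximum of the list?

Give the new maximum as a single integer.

Old max = 43 (at index 7)
Change: A[7] 43 -> 30
Changed element WAS the max -> may need rescan.
  Max of remaining elements: 40
  New max = max(30, 40) = 40

Answer: 40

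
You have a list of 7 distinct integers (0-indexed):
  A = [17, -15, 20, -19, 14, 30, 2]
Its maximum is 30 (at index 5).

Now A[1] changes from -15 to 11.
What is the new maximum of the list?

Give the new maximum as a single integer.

Old max = 30 (at index 5)
Change: A[1] -15 -> 11
Changed element was NOT the old max.
  New max = max(old_max, new_val) = max(30, 11) = 30

Answer: 30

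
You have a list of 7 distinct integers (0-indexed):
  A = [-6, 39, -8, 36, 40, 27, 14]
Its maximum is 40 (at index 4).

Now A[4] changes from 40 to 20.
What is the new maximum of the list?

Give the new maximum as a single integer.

Answer: 39

Derivation:
Old max = 40 (at index 4)
Change: A[4] 40 -> 20
Changed element WAS the max -> may need rescan.
  Max of remaining elements: 39
  New max = max(20, 39) = 39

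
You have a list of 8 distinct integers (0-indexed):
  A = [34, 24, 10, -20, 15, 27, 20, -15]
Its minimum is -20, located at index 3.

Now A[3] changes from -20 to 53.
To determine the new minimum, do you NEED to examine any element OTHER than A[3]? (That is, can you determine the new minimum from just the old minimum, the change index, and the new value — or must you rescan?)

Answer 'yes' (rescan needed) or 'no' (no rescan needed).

Old min = -20 at index 3
Change at index 3: -20 -> 53
Index 3 WAS the min and new value 53 > old min -20. Must rescan other elements to find the new min.
Needs rescan: yes

Answer: yes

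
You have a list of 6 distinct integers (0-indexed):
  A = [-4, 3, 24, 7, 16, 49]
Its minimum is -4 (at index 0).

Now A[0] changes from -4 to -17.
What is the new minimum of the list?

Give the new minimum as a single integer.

Old min = -4 (at index 0)
Change: A[0] -4 -> -17
Changed element WAS the min. Need to check: is -17 still <= all others?
  Min of remaining elements: 3
  New min = min(-17, 3) = -17

Answer: -17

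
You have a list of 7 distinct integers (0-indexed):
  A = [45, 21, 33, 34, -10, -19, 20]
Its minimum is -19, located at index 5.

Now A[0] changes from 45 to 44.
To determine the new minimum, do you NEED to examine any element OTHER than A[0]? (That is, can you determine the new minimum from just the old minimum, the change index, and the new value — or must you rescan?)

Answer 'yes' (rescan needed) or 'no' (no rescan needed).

Answer: no

Derivation:
Old min = -19 at index 5
Change at index 0: 45 -> 44
Index 0 was NOT the min. New min = min(-19, 44). No rescan of other elements needed.
Needs rescan: no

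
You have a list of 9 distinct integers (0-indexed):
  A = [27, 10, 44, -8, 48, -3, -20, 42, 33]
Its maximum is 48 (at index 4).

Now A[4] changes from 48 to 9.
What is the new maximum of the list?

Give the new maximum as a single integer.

Old max = 48 (at index 4)
Change: A[4] 48 -> 9
Changed element WAS the max -> may need rescan.
  Max of remaining elements: 44
  New max = max(9, 44) = 44

Answer: 44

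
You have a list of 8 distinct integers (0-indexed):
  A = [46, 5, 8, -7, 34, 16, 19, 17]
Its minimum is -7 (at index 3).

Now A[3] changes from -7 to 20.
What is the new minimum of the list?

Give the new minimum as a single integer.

Answer: 5

Derivation:
Old min = -7 (at index 3)
Change: A[3] -7 -> 20
Changed element WAS the min. Need to check: is 20 still <= all others?
  Min of remaining elements: 5
  New min = min(20, 5) = 5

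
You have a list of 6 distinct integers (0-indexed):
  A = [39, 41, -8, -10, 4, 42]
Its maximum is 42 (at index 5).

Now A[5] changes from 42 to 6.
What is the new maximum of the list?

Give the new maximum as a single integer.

Old max = 42 (at index 5)
Change: A[5] 42 -> 6
Changed element WAS the max -> may need rescan.
  Max of remaining elements: 41
  New max = max(6, 41) = 41

Answer: 41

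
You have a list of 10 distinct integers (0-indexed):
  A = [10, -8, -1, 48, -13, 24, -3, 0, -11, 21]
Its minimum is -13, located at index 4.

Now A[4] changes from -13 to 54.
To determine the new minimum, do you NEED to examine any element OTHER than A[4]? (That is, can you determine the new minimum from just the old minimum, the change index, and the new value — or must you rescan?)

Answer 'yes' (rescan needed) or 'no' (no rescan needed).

Old min = -13 at index 4
Change at index 4: -13 -> 54
Index 4 WAS the min and new value 54 > old min -13. Must rescan other elements to find the new min.
Needs rescan: yes

Answer: yes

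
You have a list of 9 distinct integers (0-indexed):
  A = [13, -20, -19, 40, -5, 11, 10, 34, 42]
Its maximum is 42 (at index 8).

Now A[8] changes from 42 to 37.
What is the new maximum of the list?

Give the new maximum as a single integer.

Old max = 42 (at index 8)
Change: A[8] 42 -> 37
Changed element WAS the max -> may need rescan.
  Max of remaining elements: 40
  New max = max(37, 40) = 40

Answer: 40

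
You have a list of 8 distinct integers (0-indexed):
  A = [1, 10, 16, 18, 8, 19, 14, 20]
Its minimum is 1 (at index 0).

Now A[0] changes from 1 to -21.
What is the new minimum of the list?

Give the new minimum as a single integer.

Answer: -21

Derivation:
Old min = 1 (at index 0)
Change: A[0] 1 -> -21
Changed element WAS the min. Need to check: is -21 still <= all others?
  Min of remaining elements: 8
  New min = min(-21, 8) = -21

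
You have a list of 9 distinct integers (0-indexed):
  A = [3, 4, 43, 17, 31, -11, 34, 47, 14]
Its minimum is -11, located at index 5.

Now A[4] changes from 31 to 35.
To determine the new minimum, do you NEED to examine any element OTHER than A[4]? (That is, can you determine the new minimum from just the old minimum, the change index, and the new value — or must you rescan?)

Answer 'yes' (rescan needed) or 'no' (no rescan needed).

Old min = -11 at index 5
Change at index 4: 31 -> 35
Index 4 was NOT the min. New min = min(-11, 35). No rescan of other elements needed.
Needs rescan: no

Answer: no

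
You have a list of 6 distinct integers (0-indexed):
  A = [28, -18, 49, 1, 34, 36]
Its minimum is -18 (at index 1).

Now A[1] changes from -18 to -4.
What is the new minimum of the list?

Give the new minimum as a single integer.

Answer: -4

Derivation:
Old min = -18 (at index 1)
Change: A[1] -18 -> -4
Changed element WAS the min. Need to check: is -4 still <= all others?
  Min of remaining elements: 1
  New min = min(-4, 1) = -4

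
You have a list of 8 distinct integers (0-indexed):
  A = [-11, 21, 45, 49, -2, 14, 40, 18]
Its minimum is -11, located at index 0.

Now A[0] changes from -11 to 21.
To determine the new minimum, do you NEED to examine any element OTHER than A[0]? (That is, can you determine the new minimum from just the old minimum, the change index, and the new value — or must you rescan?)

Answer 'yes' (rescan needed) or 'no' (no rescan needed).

Answer: yes

Derivation:
Old min = -11 at index 0
Change at index 0: -11 -> 21
Index 0 WAS the min and new value 21 > old min -11. Must rescan other elements to find the new min.
Needs rescan: yes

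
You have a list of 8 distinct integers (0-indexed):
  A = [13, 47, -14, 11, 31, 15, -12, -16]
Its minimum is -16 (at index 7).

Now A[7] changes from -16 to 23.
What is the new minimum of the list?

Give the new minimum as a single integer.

Answer: -14

Derivation:
Old min = -16 (at index 7)
Change: A[7] -16 -> 23
Changed element WAS the min. Need to check: is 23 still <= all others?
  Min of remaining elements: -14
  New min = min(23, -14) = -14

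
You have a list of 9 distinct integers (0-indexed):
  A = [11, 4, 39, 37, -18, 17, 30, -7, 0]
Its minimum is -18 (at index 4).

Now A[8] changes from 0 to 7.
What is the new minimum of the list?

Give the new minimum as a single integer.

Old min = -18 (at index 4)
Change: A[8] 0 -> 7
Changed element was NOT the old min.
  New min = min(old_min, new_val) = min(-18, 7) = -18

Answer: -18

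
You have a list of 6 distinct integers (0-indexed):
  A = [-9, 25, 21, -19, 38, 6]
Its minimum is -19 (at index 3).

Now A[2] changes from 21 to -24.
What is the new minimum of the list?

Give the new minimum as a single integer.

Old min = -19 (at index 3)
Change: A[2] 21 -> -24
Changed element was NOT the old min.
  New min = min(old_min, new_val) = min(-19, -24) = -24

Answer: -24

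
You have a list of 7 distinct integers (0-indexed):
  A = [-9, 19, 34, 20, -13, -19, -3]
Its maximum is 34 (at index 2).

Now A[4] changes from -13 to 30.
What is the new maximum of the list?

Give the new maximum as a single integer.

Answer: 34

Derivation:
Old max = 34 (at index 2)
Change: A[4] -13 -> 30
Changed element was NOT the old max.
  New max = max(old_max, new_val) = max(34, 30) = 34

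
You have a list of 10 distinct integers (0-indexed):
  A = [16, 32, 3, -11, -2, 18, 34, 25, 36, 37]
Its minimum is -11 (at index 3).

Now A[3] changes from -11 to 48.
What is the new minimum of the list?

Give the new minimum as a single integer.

Answer: -2

Derivation:
Old min = -11 (at index 3)
Change: A[3] -11 -> 48
Changed element WAS the min. Need to check: is 48 still <= all others?
  Min of remaining elements: -2
  New min = min(48, -2) = -2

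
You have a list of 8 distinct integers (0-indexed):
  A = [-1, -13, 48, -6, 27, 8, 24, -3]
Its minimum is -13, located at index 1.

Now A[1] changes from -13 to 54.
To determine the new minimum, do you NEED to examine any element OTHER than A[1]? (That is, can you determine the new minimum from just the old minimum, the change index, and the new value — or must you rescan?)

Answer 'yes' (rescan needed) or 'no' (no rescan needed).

Answer: yes

Derivation:
Old min = -13 at index 1
Change at index 1: -13 -> 54
Index 1 WAS the min and new value 54 > old min -13. Must rescan other elements to find the new min.
Needs rescan: yes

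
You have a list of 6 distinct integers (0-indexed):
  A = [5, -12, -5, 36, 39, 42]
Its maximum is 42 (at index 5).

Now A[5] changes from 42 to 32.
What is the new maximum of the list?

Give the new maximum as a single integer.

Answer: 39

Derivation:
Old max = 42 (at index 5)
Change: A[5] 42 -> 32
Changed element WAS the max -> may need rescan.
  Max of remaining elements: 39
  New max = max(32, 39) = 39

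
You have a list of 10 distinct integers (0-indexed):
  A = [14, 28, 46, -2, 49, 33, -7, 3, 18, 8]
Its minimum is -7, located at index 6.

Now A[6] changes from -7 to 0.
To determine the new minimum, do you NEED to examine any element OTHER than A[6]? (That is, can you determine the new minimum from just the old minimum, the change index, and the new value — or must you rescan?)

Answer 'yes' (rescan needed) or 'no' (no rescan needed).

Answer: yes

Derivation:
Old min = -7 at index 6
Change at index 6: -7 -> 0
Index 6 WAS the min and new value 0 > old min -7. Must rescan other elements to find the new min.
Needs rescan: yes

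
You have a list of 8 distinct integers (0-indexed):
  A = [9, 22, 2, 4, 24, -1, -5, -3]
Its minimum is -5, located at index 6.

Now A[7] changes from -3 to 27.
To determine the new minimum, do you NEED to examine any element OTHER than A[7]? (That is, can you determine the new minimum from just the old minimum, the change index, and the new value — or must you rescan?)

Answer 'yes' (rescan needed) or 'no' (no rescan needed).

Answer: no

Derivation:
Old min = -5 at index 6
Change at index 7: -3 -> 27
Index 7 was NOT the min. New min = min(-5, 27). No rescan of other elements needed.
Needs rescan: no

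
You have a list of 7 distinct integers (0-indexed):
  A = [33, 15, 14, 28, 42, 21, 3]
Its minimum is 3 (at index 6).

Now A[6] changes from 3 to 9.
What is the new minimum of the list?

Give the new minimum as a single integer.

Old min = 3 (at index 6)
Change: A[6] 3 -> 9
Changed element WAS the min. Need to check: is 9 still <= all others?
  Min of remaining elements: 14
  New min = min(9, 14) = 9

Answer: 9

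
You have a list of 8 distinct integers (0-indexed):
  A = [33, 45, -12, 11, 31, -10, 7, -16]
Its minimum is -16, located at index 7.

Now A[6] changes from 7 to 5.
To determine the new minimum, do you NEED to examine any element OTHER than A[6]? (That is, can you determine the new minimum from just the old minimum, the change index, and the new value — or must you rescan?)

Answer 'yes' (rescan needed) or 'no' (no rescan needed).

Answer: no

Derivation:
Old min = -16 at index 7
Change at index 6: 7 -> 5
Index 6 was NOT the min. New min = min(-16, 5). No rescan of other elements needed.
Needs rescan: no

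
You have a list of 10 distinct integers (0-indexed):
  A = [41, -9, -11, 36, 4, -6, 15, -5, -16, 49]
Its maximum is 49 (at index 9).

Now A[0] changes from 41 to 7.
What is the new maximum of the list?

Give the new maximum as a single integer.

Old max = 49 (at index 9)
Change: A[0] 41 -> 7
Changed element was NOT the old max.
  New max = max(old_max, new_val) = max(49, 7) = 49

Answer: 49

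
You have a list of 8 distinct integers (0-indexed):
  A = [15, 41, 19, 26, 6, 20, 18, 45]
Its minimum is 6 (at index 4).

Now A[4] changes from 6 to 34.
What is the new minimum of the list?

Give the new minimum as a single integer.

Old min = 6 (at index 4)
Change: A[4] 6 -> 34
Changed element WAS the min. Need to check: is 34 still <= all others?
  Min of remaining elements: 15
  New min = min(34, 15) = 15

Answer: 15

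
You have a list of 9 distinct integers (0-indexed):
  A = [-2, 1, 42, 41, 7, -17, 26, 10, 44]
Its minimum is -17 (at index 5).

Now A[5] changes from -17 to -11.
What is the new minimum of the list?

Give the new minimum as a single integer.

Old min = -17 (at index 5)
Change: A[5] -17 -> -11
Changed element WAS the min. Need to check: is -11 still <= all others?
  Min of remaining elements: -2
  New min = min(-11, -2) = -11

Answer: -11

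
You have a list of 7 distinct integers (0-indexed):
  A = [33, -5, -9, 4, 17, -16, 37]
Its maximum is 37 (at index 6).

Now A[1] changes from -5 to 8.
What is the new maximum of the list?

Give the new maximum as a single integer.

Answer: 37

Derivation:
Old max = 37 (at index 6)
Change: A[1] -5 -> 8
Changed element was NOT the old max.
  New max = max(old_max, new_val) = max(37, 8) = 37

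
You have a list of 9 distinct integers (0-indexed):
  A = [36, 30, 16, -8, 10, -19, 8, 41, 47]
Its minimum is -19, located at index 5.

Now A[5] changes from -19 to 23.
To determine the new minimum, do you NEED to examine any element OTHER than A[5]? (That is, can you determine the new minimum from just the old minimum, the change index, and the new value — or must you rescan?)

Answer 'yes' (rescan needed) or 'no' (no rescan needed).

Old min = -19 at index 5
Change at index 5: -19 -> 23
Index 5 WAS the min and new value 23 > old min -19. Must rescan other elements to find the new min.
Needs rescan: yes

Answer: yes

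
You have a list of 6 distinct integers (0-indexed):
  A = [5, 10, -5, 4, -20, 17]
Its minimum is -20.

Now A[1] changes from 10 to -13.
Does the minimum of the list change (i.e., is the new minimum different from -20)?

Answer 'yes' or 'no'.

Old min = -20
Change: A[1] 10 -> -13
Changed element was NOT the min; min changes only if -13 < -20.
New min = -20; changed? no

Answer: no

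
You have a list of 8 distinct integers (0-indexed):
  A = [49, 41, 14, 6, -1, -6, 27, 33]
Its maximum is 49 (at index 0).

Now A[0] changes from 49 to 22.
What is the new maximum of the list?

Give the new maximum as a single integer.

Answer: 41

Derivation:
Old max = 49 (at index 0)
Change: A[0] 49 -> 22
Changed element WAS the max -> may need rescan.
  Max of remaining elements: 41
  New max = max(22, 41) = 41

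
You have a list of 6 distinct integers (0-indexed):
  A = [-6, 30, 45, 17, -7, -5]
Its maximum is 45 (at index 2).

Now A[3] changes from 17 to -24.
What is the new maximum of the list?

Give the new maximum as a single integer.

Answer: 45

Derivation:
Old max = 45 (at index 2)
Change: A[3] 17 -> -24
Changed element was NOT the old max.
  New max = max(old_max, new_val) = max(45, -24) = 45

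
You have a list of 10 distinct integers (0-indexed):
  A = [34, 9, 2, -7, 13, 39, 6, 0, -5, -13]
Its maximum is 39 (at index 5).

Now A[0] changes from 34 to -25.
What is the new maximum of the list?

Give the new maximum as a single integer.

Old max = 39 (at index 5)
Change: A[0] 34 -> -25
Changed element was NOT the old max.
  New max = max(old_max, new_val) = max(39, -25) = 39

Answer: 39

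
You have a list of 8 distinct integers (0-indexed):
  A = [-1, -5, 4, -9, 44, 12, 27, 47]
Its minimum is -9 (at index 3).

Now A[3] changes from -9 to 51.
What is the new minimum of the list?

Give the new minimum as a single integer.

Answer: -5

Derivation:
Old min = -9 (at index 3)
Change: A[3] -9 -> 51
Changed element WAS the min. Need to check: is 51 still <= all others?
  Min of remaining elements: -5
  New min = min(51, -5) = -5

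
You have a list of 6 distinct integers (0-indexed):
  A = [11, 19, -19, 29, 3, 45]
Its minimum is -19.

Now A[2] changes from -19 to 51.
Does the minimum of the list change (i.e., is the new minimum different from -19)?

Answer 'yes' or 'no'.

Answer: yes

Derivation:
Old min = -19
Change: A[2] -19 -> 51
Changed element was the min; new min must be rechecked.
New min = 3; changed? yes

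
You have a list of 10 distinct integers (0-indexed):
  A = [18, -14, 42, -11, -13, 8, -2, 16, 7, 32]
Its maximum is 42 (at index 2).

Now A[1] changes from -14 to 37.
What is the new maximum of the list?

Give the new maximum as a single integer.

Answer: 42

Derivation:
Old max = 42 (at index 2)
Change: A[1] -14 -> 37
Changed element was NOT the old max.
  New max = max(old_max, new_val) = max(42, 37) = 42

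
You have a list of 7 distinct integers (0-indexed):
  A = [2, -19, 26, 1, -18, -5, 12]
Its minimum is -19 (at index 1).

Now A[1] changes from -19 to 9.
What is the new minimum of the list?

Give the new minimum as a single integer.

Answer: -18

Derivation:
Old min = -19 (at index 1)
Change: A[1] -19 -> 9
Changed element WAS the min. Need to check: is 9 still <= all others?
  Min of remaining elements: -18
  New min = min(9, -18) = -18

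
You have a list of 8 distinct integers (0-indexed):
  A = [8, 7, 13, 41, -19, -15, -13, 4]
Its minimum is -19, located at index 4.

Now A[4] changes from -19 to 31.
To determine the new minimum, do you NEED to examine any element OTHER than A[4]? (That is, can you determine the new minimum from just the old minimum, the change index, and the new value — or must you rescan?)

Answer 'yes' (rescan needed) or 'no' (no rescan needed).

Answer: yes

Derivation:
Old min = -19 at index 4
Change at index 4: -19 -> 31
Index 4 WAS the min and new value 31 > old min -19. Must rescan other elements to find the new min.
Needs rescan: yes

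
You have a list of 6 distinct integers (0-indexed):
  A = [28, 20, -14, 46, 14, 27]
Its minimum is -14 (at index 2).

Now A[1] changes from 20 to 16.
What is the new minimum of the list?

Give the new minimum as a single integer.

Answer: -14

Derivation:
Old min = -14 (at index 2)
Change: A[1] 20 -> 16
Changed element was NOT the old min.
  New min = min(old_min, new_val) = min(-14, 16) = -14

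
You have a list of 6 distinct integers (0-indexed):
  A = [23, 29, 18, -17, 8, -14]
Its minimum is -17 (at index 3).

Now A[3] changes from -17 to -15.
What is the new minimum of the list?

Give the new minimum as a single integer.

Old min = -17 (at index 3)
Change: A[3] -17 -> -15
Changed element WAS the min. Need to check: is -15 still <= all others?
  Min of remaining elements: -14
  New min = min(-15, -14) = -15

Answer: -15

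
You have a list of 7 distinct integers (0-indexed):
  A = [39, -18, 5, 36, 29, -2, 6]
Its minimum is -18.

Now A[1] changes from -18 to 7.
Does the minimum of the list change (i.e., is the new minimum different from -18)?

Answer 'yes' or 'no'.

Answer: yes

Derivation:
Old min = -18
Change: A[1] -18 -> 7
Changed element was the min; new min must be rechecked.
New min = -2; changed? yes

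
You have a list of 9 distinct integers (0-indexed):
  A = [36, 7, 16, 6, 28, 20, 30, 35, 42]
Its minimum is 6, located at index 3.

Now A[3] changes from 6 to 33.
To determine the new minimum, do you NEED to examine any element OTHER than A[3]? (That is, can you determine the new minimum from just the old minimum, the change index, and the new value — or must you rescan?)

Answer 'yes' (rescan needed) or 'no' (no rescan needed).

Old min = 6 at index 3
Change at index 3: 6 -> 33
Index 3 WAS the min and new value 33 > old min 6. Must rescan other elements to find the new min.
Needs rescan: yes

Answer: yes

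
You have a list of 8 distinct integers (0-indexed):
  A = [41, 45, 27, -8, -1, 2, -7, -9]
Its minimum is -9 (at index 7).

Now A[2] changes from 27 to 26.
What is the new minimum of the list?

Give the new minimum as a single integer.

Answer: -9

Derivation:
Old min = -9 (at index 7)
Change: A[2] 27 -> 26
Changed element was NOT the old min.
  New min = min(old_min, new_val) = min(-9, 26) = -9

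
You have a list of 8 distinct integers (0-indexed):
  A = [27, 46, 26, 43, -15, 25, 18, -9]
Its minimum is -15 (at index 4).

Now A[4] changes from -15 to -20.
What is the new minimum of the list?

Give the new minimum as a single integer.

Old min = -15 (at index 4)
Change: A[4] -15 -> -20
Changed element WAS the min. Need to check: is -20 still <= all others?
  Min of remaining elements: -9
  New min = min(-20, -9) = -20

Answer: -20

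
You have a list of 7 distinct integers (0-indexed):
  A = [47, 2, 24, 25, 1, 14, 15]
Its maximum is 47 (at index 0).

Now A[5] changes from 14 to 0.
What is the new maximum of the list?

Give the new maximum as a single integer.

Answer: 47

Derivation:
Old max = 47 (at index 0)
Change: A[5] 14 -> 0
Changed element was NOT the old max.
  New max = max(old_max, new_val) = max(47, 0) = 47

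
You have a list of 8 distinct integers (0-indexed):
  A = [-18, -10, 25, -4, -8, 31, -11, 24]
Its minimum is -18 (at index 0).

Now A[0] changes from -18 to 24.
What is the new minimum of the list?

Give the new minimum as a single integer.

Old min = -18 (at index 0)
Change: A[0] -18 -> 24
Changed element WAS the min. Need to check: is 24 still <= all others?
  Min of remaining elements: -11
  New min = min(24, -11) = -11

Answer: -11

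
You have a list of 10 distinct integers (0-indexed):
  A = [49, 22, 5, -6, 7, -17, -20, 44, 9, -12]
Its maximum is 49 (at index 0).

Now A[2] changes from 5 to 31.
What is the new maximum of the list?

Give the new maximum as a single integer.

Old max = 49 (at index 0)
Change: A[2] 5 -> 31
Changed element was NOT the old max.
  New max = max(old_max, new_val) = max(49, 31) = 49

Answer: 49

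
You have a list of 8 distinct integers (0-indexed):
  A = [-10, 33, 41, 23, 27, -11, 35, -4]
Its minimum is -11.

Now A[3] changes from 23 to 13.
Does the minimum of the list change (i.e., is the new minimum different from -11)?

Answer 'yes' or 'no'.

Answer: no

Derivation:
Old min = -11
Change: A[3] 23 -> 13
Changed element was NOT the min; min changes only if 13 < -11.
New min = -11; changed? no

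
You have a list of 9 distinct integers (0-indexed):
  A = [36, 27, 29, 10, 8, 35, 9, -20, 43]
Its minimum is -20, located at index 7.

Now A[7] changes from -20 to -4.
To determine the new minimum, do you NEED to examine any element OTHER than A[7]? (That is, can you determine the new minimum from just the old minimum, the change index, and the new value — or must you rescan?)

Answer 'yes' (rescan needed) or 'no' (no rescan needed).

Answer: yes

Derivation:
Old min = -20 at index 7
Change at index 7: -20 -> -4
Index 7 WAS the min and new value -4 > old min -20. Must rescan other elements to find the new min.
Needs rescan: yes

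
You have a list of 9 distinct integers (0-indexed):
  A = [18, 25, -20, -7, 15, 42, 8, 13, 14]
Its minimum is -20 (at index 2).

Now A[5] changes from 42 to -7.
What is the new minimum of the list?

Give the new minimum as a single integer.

Old min = -20 (at index 2)
Change: A[5] 42 -> -7
Changed element was NOT the old min.
  New min = min(old_min, new_val) = min(-20, -7) = -20

Answer: -20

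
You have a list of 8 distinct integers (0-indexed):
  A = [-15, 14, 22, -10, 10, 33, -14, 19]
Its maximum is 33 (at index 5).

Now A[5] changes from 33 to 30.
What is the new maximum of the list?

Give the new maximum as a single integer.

Old max = 33 (at index 5)
Change: A[5] 33 -> 30
Changed element WAS the max -> may need rescan.
  Max of remaining elements: 22
  New max = max(30, 22) = 30

Answer: 30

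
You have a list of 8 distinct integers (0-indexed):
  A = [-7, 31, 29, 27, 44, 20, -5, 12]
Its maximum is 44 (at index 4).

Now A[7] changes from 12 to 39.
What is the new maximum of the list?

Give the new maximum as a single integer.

Answer: 44

Derivation:
Old max = 44 (at index 4)
Change: A[7] 12 -> 39
Changed element was NOT the old max.
  New max = max(old_max, new_val) = max(44, 39) = 44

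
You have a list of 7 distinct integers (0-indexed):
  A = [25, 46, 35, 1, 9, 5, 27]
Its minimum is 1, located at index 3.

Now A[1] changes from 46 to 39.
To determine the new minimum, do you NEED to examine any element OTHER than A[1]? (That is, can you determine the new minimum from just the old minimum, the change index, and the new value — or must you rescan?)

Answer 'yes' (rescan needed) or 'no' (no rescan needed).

Old min = 1 at index 3
Change at index 1: 46 -> 39
Index 1 was NOT the min. New min = min(1, 39). No rescan of other elements needed.
Needs rescan: no

Answer: no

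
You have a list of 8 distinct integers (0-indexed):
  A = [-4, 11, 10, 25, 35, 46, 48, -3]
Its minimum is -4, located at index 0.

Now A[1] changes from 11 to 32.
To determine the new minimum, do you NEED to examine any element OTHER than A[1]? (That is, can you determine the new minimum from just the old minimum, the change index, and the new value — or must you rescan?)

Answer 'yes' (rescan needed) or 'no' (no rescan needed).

Old min = -4 at index 0
Change at index 1: 11 -> 32
Index 1 was NOT the min. New min = min(-4, 32). No rescan of other elements needed.
Needs rescan: no

Answer: no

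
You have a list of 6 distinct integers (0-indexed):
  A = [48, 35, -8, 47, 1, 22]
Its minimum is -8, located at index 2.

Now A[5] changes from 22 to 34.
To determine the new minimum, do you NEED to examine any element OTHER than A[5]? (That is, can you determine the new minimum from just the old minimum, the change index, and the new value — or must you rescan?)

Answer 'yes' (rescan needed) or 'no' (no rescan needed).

Old min = -8 at index 2
Change at index 5: 22 -> 34
Index 5 was NOT the min. New min = min(-8, 34). No rescan of other elements needed.
Needs rescan: no

Answer: no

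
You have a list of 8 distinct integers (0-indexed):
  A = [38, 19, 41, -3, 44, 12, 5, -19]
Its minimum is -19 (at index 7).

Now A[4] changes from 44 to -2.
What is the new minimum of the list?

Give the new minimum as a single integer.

Old min = -19 (at index 7)
Change: A[4] 44 -> -2
Changed element was NOT the old min.
  New min = min(old_min, new_val) = min(-19, -2) = -19

Answer: -19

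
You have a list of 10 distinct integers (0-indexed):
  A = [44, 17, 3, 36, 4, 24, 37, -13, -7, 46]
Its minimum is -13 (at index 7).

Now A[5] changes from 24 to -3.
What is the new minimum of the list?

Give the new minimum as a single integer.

Old min = -13 (at index 7)
Change: A[5] 24 -> -3
Changed element was NOT the old min.
  New min = min(old_min, new_val) = min(-13, -3) = -13

Answer: -13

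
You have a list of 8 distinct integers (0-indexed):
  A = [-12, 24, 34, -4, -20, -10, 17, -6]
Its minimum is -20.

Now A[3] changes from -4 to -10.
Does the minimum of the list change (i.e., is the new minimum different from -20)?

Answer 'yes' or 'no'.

Old min = -20
Change: A[3] -4 -> -10
Changed element was NOT the min; min changes only if -10 < -20.
New min = -20; changed? no

Answer: no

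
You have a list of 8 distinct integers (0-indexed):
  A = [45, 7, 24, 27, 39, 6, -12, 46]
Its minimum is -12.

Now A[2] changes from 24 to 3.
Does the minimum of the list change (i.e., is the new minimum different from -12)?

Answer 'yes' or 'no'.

Answer: no

Derivation:
Old min = -12
Change: A[2] 24 -> 3
Changed element was NOT the min; min changes only if 3 < -12.
New min = -12; changed? no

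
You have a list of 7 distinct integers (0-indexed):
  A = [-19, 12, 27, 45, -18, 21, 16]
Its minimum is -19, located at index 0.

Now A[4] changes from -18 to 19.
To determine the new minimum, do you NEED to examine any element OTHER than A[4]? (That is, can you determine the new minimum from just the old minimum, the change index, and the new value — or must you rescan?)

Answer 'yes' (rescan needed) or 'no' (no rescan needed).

Old min = -19 at index 0
Change at index 4: -18 -> 19
Index 4 was NOT the min. New min = min(-19, 19). No rescan of other elements needed.
Needs rescan: no

Answer: no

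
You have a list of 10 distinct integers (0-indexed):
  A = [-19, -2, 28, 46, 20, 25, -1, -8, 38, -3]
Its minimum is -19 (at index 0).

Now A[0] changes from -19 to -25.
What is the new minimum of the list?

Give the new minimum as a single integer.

Answer: -25

Derivation:
Old min = -19 (at index 0)
Change: A[0] -19 -> -25
Changed element WAS the min. Need to check: is -25 still <= all others?
  Min of remaining elements: -8
  New min = min(-25, -8) = -25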